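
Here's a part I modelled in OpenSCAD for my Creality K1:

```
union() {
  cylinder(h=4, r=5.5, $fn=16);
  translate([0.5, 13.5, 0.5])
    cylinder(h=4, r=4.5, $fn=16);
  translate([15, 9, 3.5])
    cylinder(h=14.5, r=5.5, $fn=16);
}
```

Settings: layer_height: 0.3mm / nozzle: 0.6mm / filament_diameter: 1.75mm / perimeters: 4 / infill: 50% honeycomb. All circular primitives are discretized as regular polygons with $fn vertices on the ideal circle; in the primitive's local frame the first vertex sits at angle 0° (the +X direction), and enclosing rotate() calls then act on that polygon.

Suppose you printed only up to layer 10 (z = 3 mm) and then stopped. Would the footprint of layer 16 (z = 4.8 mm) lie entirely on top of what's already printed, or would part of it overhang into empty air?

part overhangs

Compare the two slices. At z = 3: the r=5.5 cylinder contributes a regular 16-gon of circumradius 5.5 (area = (16/2)·5.500²·sin(360°/16) = 92.61 mm²); the cylinder at (0.5, 13.5): section is a regular 16-gon, circumradius r=4.5 (area = (16/2)·4.500²·sin(360°/16) = 61.99 mm²); the cylinder at (15, 9) is absent (z outside [3.5, 18]); Combining (union): the 2 present regions are separate (no shared area or edge), so areas and boundary lengths simply add and each stays a separate island — area = 154.60 mm². At z = 4.8: the cylinder is absent (z outside [0, 4]); the cylinder at (0.5, 13.5) is not intersected at this z (z outside [0.5, 4.5]); the r=5.5 cylinder at (15, 9) gives a regular 16-gon of circumradius 5.5 (constant along its height) (area = (16/2)·5.500²·sin(360°/16) = 92.61 mm²); Merging all regions: only the r=5.5 cylinder at (15, 9) is present, so the union is just that shape — area = 92.61 mm². Checking containment: at z = 4.8 the cross-section extends beyond the z = 3 cross-section by about 92.61 mm².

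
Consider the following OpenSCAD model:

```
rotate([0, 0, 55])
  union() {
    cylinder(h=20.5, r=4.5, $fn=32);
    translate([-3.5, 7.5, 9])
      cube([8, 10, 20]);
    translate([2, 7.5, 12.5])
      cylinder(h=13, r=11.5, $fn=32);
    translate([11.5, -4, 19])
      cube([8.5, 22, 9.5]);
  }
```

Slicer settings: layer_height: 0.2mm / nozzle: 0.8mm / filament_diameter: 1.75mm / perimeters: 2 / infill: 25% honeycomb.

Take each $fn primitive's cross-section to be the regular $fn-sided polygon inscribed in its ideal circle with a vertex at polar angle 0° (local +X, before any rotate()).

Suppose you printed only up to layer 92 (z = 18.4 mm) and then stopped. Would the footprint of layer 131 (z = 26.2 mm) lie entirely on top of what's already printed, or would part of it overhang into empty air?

part overhangs

Compare the two slices. At z = 18.4: the r=4.5 cylinder gives a regular 32-gon of circumradius 4.5 (constant along its height) (area = (32/2)·4.500²·sin(360°/32) = 63.21 mm²); the cube at (-3.5, 7.5) is present — its section is the full 8×10 rectangle (area 80.00 mm²); the cylinder at (2, 7.5): section is a regular 32-gon, circumradius r=11.5 (area = (32/2)·11.500²·sin(360°/32) = 412.81 mm²); the cube at (11.5, -4) is absent (z outside [19, 28.5]); Merging all regions: the regions partially overlap — summed areas 556.02 mm² minus the doubly-counted overlap 139.87 mm² gives 416.15 mm² — area = 416.15 mm²; (rotated 55° about Z; rotation is an isometry so areas/perimeters/island counts are preserved). At z = 26.2: the cylinder does not reach this height (z outside [0, 20.5]); the cube at (-3.5, 7.5) (footprint 8×10) is included at this height (area 80.00 mm²); the cylinder at (2, 7.5) does not reach this height (z outside [12.5, 25.5]); the 8.5×22 cube at (11.5, -4) contributes its full rectangle (area 187.00 mm²); Combining (union): the 2 present regions are separate (no shared area or edge), so areas and boundary lengths simply add and each stays a separate island — area = 267.00 mm²; (rotated 55° about Z; rotation is an isometry so areas/perimeters/island counts are preserved). Checking containment: at z = 26.2 the cross-section extends beyond the z = 18.4 cross-section by about 169.89 mm².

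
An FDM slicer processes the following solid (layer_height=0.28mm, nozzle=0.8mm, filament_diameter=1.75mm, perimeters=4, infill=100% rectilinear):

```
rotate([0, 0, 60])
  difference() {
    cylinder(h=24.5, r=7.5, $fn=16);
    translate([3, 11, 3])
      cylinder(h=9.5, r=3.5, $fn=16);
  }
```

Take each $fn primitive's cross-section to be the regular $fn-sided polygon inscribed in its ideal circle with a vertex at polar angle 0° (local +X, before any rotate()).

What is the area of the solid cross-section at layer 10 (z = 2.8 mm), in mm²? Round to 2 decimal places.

At z = 2.8 mm: the r=7.5 cylinder contributes a regular 16-gon of circumradius 7.5 (area = (16/2)·7.500²·sin(360°/16) = 172.21 mm²); the cylinder at (3, 11) is absent (z outside [3, 12.5]); Taking the first minus the rest: none of the subtracted shapes is present at this height, so the r=7.5 cylinder is unchanged — area = 172.21 mm²; (rotated 60° about Z; rotation is an isometry so areas/perimeters/island counts are preserved). Overall, the cross-section is a single solid region. Net area = 172.21 mm².

172.21 mm²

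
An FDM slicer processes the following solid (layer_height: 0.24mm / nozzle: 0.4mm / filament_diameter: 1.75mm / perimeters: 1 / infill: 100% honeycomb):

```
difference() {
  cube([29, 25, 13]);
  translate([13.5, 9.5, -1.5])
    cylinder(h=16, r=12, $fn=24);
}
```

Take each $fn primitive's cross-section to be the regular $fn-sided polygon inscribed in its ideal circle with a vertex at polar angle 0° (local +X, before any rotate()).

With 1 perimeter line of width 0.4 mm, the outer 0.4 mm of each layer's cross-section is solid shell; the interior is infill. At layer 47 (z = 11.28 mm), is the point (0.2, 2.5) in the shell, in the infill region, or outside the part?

At z = 11.28 mm: the cube (footprint 29×25) is included at this height; the cylinder at (13.5, 9.5): section is a regular 24-gon, circumradius r=12; Subtracting the remaining from the first: starting from the 29×25 cube, the r=12 cylinder at (13.5, 9.5) partially overlaps it — only the 423.31 mm² overlap (of its 447.24 mm²) is removed, clipping the outline — 1 connected region. Overall, the cross-section is a single solid region. The nearest boundary edge runs (0.00, 0.00)→(0.00, 25.00); distance from the point to it = 0.20 mm. The point is inside the cross-section, 0.20 mm from the nearest boundary — within the 0.4 mm shell band (1 × 0.4).

shell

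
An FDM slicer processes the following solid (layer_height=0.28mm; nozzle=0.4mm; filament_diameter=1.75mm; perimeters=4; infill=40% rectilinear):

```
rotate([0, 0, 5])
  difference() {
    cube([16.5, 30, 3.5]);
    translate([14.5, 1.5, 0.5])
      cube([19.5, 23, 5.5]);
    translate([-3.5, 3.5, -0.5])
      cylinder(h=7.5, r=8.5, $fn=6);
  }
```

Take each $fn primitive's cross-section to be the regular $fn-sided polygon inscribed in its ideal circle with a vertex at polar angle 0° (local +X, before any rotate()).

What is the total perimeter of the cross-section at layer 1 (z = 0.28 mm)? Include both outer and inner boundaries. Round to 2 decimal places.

92.45 mm

At z = 0.28 mm: the cube (footprint 16.5×30) is included at this height (perimeter 93.00 mm); the cube at (14.5, 1.5) does not reach this height (z outside [0.5, 6]); the r=8.5 cylinder at (-3.5, 3.5) contributes a regular 6-gon of circumradius 8.5 (perimeter = 2·6·8.500·sin(180°/6) = 51.00 mm); Taking the first minus the rest: starting from the 16.5×30 cube, the r=8.5 cylinder at (-3.5, 3.5) partially overlaps it — only the 35.13 mm² overlap (of its 187.71 mm²) is removed, clipping the outline — boundary = 92.45 mm; (rotated 5° about Z; rotation is an isometry so areas/perimeters/island counts are preserved). Overall, the cross-section is a single solid region. Total boundary length (outer) = 92.45 mm.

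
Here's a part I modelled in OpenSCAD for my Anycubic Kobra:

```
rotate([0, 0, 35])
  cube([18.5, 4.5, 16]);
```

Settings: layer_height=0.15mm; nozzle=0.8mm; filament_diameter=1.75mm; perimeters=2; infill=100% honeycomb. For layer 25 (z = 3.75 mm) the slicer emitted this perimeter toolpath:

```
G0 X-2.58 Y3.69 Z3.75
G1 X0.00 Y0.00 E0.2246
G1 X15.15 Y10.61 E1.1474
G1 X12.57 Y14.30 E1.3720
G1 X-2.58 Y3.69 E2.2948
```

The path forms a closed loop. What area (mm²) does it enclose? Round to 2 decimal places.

83.28 mm²

Apply the shoelace formula to the sequence of (X, Y) vertices; enclosed area = 83.28 mm².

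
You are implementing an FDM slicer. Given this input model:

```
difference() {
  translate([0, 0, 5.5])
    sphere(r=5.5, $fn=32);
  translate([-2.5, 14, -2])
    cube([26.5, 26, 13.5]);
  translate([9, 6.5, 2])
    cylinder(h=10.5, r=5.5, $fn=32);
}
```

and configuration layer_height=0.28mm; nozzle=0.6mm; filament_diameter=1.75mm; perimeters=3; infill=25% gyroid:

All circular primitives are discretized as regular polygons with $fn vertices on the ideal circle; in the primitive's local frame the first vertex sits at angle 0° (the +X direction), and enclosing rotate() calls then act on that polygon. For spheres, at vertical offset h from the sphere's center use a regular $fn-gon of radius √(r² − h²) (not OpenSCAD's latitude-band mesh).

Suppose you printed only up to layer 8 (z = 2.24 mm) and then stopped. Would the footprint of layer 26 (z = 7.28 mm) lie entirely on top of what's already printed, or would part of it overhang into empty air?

part overhangs

Compare the two slices. At z = 2.24: the r=5.5 sphere contributes a regular 32-gon of circumradius √(5.5²−3.26²) = 4.430 (area = (32/2)·4.430²·sin(360°/32) = 61.25 mm²); the 26.5×26 cube at (-2.5, 14) contributes its full rectangle (area 689.00 mm²); the r=5.5 cylinder at (9, 6.5) contributes a regular 32-gon of circumradius 5.5 (area = (32/2)·5.500²·sin(360°/32) = 94.42 mm²); After the difference (first − rest): starting from the r=5.5 sphere (61.25 mm²), the 26.5×26 cube at (-2.5, 14) misses the remaining region (no effect); the r=5.5 cylinder at (9, 6.5) misses the remaining region (no effect) — area = 61.25 mm². At z = 7.28: the sphere: section is a regular 32-gon, circumradius = √(r²−h²) = √(5.5²−1.78²) = 5.204 (area = (32/2)·5.204²·sin(360°/32) = 84.53 mm²); the cube at (-2.5, 14) is present — its section is the full 26.5×26 rectangle (area 689.00 mm²); the r=5.5 cylinder at (9, 6.5) contributes a regular 32-gon of circumradius 5.5 (area = (32/2)·5.500²·sin(360°/32) = 94.42 mm²); Subtracting the remaining from the first: starting from the r=5.5 sphere (84.53 mm²), the 26.5×26 cube at (-2.5, 14) misses the remaining region (no effect); the r=5.5 cylinder at (9, 6.5) misses the remaining region (no effect) — area = 84.53 mm². Checking containment: at z = 7.28 the cross-section extends beyond the z = 2.24 cross-section by about 23.28 mm².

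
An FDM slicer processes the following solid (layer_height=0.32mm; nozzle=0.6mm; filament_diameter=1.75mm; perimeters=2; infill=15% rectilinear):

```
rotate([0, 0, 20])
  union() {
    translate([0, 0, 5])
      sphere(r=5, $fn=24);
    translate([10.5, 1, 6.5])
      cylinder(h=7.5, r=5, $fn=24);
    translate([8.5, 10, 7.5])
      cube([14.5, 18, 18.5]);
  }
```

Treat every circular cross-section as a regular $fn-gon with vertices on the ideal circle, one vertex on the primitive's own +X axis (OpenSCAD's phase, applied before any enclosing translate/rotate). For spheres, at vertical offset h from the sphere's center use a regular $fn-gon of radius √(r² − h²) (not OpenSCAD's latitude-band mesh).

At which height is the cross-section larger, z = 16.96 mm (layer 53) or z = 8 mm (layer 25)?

Layer 53 (z = 16.96): the sphere is absent (|z−center|=11.960 > r=5); the cylinder at (10.5, 1) does not reach this height (z outside [6.5, 14]); the cube at (8.5, 10) is present — its section is the full 14.5×18 rectangle (area 261.00 mm²); Merging all regions: only the 14.5×18 cube at (8.5, 10) is present, so the union is just that shape — area = 261.00 mm²; (whole slice rotated 20° about Z — lengths, areas and connectivity unchanged). So its area = 261.00 mm². Layer 25 (z = 8): the sphere: section is a regular 24-gon, circumradius = √(r²−h²) = √(5²−3²) = 4.000 (area = (24/2)·4.000²·sin(360°/24) = 49.69 mm²); the cylinder at (10.5, 1): section is a regular 24-gon, circumradius r=5 (area = (24/2)·5.000²·sin(360°/24) = 77.65 mm²); the 14.5×18 cube at (8.5, 10) contributes its full rectangle (area 261.00 mm²); Merging all regions: the 3 present regions are separate (no shared area or edge), so areas and boundary lengths simply add and each stays a separate island — area = 388.34 mm²; (rotated 20° about Z; rotation is an isometry so areas/perimeters/island counts are preserved). So its area = 388.34 mm². Layer 25 is larger (388.34 vs 261.00 mm²).

layer 25 (z = 8 mm)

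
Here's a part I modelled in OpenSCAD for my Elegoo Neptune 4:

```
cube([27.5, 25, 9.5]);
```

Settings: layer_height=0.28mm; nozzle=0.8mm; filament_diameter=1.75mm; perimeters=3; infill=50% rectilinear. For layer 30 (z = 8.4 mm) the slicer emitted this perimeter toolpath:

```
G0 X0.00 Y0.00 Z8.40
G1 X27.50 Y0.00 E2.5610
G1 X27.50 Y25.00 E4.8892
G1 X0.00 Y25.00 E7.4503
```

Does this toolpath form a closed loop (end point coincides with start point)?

no

Start point (G0): (0.00, 0.00). End point (last G1): the path does not return to the start — open.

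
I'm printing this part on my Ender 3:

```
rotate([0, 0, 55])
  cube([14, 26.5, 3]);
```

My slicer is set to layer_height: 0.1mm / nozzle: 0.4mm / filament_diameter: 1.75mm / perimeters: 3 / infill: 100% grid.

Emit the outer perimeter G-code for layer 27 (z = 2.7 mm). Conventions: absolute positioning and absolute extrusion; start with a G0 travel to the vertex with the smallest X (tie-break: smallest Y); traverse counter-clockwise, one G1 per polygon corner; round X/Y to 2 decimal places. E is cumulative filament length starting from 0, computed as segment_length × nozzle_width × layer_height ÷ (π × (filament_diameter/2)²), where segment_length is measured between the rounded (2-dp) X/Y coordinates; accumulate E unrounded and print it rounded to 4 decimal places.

At z = 2.7 mm: the cube (footprint 14×26.5) is included at this height; (rotated 55° about Z; rotation is an isometry so areas/perimeters/island counts are preserved). The outline is a single polygon with 4 vertices. Extrusion per mm of travel: 0.4 × 0.1 / (π × 0.875²) = 0.016630. Accumulating E over each segment gives final E = 1.3472.

G0 X-21.71 Y15.20 Z2.70
G1 X0.00 Y0.00 E0.4407
G1 X8.03 Y11.47 E0.6736
G1 X-13.68 Y26.67 E1.1143
G1 X-21.71 Y15.20 E1.3472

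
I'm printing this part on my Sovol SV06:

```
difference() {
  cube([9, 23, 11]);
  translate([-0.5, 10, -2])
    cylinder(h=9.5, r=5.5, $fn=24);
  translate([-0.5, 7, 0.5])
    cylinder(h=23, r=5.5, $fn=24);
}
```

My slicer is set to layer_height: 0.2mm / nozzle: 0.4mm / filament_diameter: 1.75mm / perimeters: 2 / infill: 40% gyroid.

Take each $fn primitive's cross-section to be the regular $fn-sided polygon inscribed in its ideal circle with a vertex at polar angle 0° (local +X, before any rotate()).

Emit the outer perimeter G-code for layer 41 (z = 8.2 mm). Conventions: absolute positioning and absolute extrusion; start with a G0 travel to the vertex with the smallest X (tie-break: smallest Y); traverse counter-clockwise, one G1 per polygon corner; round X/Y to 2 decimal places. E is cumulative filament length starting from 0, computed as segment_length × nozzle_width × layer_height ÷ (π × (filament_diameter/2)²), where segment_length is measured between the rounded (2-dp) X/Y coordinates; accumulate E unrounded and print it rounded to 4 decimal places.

At z = 8.2 mm: the 9×23 cube contributes its full rectangle; the cylinder at (-0.5, 10) does not reach this height (z outside [-2, 7.5]); the r=5.5 cylinder at (-0.5, 7) gives a regular 24-gon of circumradius 5.5 (constant along its height); Subtracting the remaining from the first: starting from the 9×23 cube, the r=5.5 cylinder at (-0.5, 7) partially overlaps it — only the 41.51 mm² overlap (of its 93.95 mm²) is removed, clipping the outline — 1 connected region. The outline is a single polygon with 17 vertices. Extrusion per mm of travel: 0.4 × 0.2 / (π × 0.875²) = 0.033260. Accumulating E over each segment gives final E = 2.3067.

G0 X0.00 Y0.00 Z8.20
G1 X9.00 Y0.00 E0.2993
G1 X9.00 Y23.00 E1.0643
G1 X0.00 Y23.00 E1.3637
G1 X0.00 Y12.43 E1.7152
G1 X0.92 Y12.31 E1.7461
G1 X2.25 Y11.76 E1.7940
G1 X3.39 Y10.89 E1.8416
G1 X4.26 Y9.75 E1.8893
G1 X4.81 Y8.42 E1.9372
G1 X5.00 Y7.00 E1.9849
G1 X4.81 Y5.58 E2.0325
G1 X4.26 Y4.25 E2.0804
G1 X3.39 Y3.11 E2.1281
G1 X2.25 Y2.24 E2.1758
G1 X0.92 Y1.69 E2.2236
G1 X0.00 Y1.57 E2.2545
G1 X0.00 Y0.00 E2.3067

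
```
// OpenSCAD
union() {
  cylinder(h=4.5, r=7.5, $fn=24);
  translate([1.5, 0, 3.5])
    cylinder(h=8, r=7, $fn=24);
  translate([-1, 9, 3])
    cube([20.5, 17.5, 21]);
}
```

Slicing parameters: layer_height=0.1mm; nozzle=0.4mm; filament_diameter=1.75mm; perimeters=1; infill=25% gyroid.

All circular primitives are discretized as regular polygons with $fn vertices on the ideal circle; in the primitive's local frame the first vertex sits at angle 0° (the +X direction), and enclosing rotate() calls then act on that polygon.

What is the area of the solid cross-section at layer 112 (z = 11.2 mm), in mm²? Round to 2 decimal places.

510.94 mm²

At z = 11.2 mm: the cylinder is not intersected at this z (z outside [0, 4.5]); the r=7 cylinder at (1.5, 0) contributes a regular 24-gon of circumradius 7 (area = (24/2)·7.000²·sin(360°/24) = 152.19 mm²); the 20.5×17.5 cube at (-1, 9) contributes its full rectangle (area 358.75 mm²); Merging all regions: the 2 present regions are separate (no shared area or edge), so areas and boundary lengths simply add and each stays a separate island — area = 510.94 mm². Overall, the cross-section has 2 separate islands. Net area = 510.94 mm².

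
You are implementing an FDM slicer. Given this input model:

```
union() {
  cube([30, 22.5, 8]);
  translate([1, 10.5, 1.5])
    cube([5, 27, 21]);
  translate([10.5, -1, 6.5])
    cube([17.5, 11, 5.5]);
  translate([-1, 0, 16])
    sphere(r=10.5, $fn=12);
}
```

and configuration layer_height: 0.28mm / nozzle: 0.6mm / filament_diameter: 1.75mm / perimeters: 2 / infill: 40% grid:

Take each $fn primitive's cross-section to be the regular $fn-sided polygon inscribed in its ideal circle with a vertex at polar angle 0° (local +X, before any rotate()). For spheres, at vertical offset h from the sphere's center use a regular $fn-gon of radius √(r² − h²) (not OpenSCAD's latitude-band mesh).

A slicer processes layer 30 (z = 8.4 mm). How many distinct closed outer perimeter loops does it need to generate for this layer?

3

At z = 8.4 mm: the cube is absent (z outside [0, 8]); the cube at (1, 10.5) (footprint 5×27) is included at this height; the cube at (10.5, -1) (footprint 17.5×11) is included at this height; the r=10.5 sphere at (-1, 0) contributes a regular 12-gon of circumradius √(10.5²−7.6²) = 7.245; Merging all regions: the 3 present regions are separate (no shared area or edge), so areas and boundary lengths simply add and each stays a separate island — 3 connected regions. The result has 3 disconnected regions.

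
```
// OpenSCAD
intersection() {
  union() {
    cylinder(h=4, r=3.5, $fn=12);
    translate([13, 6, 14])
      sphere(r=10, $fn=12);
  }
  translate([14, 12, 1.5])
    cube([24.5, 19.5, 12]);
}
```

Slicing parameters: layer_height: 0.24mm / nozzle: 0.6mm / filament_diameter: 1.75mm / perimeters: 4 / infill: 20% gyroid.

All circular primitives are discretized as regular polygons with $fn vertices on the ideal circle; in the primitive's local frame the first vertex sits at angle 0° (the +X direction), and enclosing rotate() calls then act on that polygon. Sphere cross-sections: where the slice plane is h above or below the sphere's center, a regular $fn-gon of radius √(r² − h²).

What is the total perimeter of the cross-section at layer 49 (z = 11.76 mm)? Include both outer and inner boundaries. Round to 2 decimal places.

17.25 mm

At z = 11.76 mm: the cylinder is absent (z outside [0, 4]); the sphere at (13, 6): section is a regular 12-gon, circumradius = √(r²−h²) = √(10²−2.24²) = 9.746 (perimeter = 2·12·9.746·sin(180°/12) = 60.54 mm); Combining (union): only the r=10 sphere at (13, 6) is present, so the union is just that shape — boundary = 60.54 mm; the cube at (14, 12) (footprint 24.5×19.5) is included at this height (perimeter 88.00 mm); Keeping only the common overlap: the 24.5×19.5 cube at (14, 12) partially overlaps the result so far; clipping to the common part keeps 14.44 mm² — boundary = 17.25 mm. Overall, the cross-section is a single solid region. Total boundary length (outer) = 17.25 mm.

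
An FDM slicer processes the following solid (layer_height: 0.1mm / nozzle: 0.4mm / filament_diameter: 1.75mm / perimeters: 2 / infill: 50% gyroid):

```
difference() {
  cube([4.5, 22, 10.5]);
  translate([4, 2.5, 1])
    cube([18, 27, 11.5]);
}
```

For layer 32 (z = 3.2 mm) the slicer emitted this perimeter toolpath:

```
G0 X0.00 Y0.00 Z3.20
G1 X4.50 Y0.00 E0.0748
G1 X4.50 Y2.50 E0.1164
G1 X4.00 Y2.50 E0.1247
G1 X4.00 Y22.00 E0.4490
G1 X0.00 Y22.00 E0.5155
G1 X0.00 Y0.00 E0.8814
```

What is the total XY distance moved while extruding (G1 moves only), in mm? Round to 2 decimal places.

Sum the Euclidean lengths of each G1 segment: total = 53.00 mm.

53.00 mm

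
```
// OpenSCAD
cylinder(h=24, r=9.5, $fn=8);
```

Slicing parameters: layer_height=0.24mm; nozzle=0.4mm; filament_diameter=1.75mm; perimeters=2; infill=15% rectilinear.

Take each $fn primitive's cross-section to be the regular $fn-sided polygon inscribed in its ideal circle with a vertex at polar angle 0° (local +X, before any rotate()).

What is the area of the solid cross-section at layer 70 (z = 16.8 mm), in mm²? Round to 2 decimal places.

255.27 mm²

At z = 16.8 mm: the r=9.5 cylinder gives a regular 8-gon of circumradius 9.5 (constant along its height) (area = (8/2)·9.500²·sin(360°/8) = 255.27 mm²). Overall, the cross-section is a single solid region. Net area = 255.27 mm².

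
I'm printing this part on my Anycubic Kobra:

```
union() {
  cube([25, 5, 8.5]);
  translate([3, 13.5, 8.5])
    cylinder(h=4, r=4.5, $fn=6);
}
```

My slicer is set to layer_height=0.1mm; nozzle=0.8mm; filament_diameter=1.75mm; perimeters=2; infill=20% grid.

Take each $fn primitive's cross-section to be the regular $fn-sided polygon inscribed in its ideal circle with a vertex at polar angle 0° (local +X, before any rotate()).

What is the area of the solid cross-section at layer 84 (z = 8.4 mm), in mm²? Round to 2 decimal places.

At z = 8.4 mm: the cube (footprint 25×5) is included at this height (area 125.00 mm²); the cylinder at (3, 13.5) is absent (z outside [8.5, 12.5]); Taking the union: only the 25×5 cube is present, so the union is just that shape — area = 125.00 mm². Overall, the cross-section is a single solid region. Net area = 125.00 mm².

125.00 mm²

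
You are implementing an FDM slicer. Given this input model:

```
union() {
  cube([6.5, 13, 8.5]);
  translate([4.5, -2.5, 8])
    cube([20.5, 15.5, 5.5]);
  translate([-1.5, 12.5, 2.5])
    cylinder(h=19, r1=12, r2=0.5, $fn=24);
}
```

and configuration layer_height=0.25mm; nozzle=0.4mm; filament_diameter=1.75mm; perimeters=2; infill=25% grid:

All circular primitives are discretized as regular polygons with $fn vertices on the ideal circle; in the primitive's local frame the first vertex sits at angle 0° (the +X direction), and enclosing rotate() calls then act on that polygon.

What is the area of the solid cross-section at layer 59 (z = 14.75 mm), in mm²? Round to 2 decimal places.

65.31 mm²

At z = 14.75 mm: the cube is absent (z outside [0, 8.5]); the cube at (4.5, -2.5) does not reach this height (z outside [8, 13.5]); the cone at (-1.5, 12.5) (r1=12→r2=0.5) has section circumradius 4.586 here — a regular 24-gon (area = (24/2)·4.586²·sin(360°/24) = 65.31 mm²); Taking the union: only the cone at (-1.5, 12.5) is present, so the union is just that shape — area = 65.31 mm². Overall, the cross-section is a single solid region. Net area = 65.31 mm².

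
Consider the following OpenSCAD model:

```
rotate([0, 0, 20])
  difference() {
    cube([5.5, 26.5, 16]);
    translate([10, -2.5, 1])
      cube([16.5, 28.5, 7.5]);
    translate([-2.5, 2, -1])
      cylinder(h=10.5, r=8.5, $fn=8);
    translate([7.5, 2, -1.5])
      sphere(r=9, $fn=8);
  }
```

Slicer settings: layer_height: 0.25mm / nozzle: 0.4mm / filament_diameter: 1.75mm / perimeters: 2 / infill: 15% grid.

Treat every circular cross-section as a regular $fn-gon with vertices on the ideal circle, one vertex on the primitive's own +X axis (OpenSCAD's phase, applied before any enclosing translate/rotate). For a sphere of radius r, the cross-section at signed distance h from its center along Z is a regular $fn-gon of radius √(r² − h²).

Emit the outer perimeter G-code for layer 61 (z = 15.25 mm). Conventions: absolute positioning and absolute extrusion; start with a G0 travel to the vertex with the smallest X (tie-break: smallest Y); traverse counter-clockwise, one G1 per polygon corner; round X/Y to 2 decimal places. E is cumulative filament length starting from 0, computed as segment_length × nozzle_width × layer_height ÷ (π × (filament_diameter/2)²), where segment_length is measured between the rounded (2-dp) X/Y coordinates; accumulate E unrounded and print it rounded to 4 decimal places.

At z = 15.25 mm: the cube (footprint 5.5×26.5) is included at this height; the cube at (10, -2.5) is absent (z outside [1, 8.5]); the cylinder at (-2.5, 2) is not intersected at this z (z outside [-1, 9.5]); the sphere at (7.5, 2) is not intersected at this z (|z−center|=16.750 > r=9); Subtracting the remaining from the first: none of the subtracted shapes is present at this height, so the 5.5×26.5 cube is unchanged — 1 connected region; (rotated 20° about Z; rotation is an isometry so areas/perimeters/island counts are preserved). The outline is a single polygon with 4 vertices. Extrusion per mm of travel: 0.4 × 0.25 / (π × 0.875²) = 0.041575. Accumulating E over each segment gives final E = 2.6604.

G0 X-9.06 Y24.90 Z15.25
G1 X0.00 Y0.00 E1.1016
G1 X5.17 Y1.88 E1.3303
G1 X-3.90 Y26.78 E2.4321
G1 X-9.06 Y24.90 E2.6604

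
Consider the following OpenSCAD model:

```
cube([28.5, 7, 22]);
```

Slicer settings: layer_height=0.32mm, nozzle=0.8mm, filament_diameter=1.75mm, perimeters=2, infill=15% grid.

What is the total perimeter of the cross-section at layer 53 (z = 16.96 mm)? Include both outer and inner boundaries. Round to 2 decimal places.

71.00 mm

At z = 16.96 mm: the 28.5×7 cube contributes its full rectangle (perimeter 71.00 mm). Overall, the cross-section is a single solid region. Total boundary length (outer) = 71.00 mm.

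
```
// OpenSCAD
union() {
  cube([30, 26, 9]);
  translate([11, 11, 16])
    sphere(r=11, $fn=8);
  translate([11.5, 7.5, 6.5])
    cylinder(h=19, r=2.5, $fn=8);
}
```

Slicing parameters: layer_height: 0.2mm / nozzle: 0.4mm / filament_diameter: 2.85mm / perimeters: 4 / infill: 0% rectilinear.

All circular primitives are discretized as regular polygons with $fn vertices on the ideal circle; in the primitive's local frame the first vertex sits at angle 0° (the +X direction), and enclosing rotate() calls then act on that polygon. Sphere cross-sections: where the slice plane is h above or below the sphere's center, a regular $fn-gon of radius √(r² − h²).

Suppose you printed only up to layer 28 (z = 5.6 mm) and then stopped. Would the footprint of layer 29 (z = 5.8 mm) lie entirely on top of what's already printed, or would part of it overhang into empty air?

Compare the two slices. At z = 5.6: the 30×26 cube contributes its full rectangle (area 780.00 mm²); the sphere at (11, 11): section is a regular 8-gon, circumradius = √(r²−h²) = √(11²−10.4²) = 3.583 (area = (8/2)·3.583²·sin(360°/8) = 36.32 mm²); the cylinder at (11.5, 7.5) is absent (z outside [6.5, 25.5]); Combining (union): the r=11 sphere at (11, 11) lies entirely inside the 30×26 cube, so the union is just the 30×26 cube — area = 780.00 mm². At z = 5.8: the 30×26 cube contributes its full rectangle (area 780.00 mm²); the sphere at (11, 11): section is a regular 8-gon, circumradius = √(r²−h²) = √(11²−10.2²) = 4.118 (area = (8/2)·4.118²·sin(360°/8) = 47.97 mm²); the cylinder at (11.5, 7.5) is not intersected at this z (z outside [6.5, 25.5]); Merging all regions: the r=11 sphere at (11, 11) lies entirely inside the 30×26 cube, so the union is just the 30×26 cube — area = 780.00 mm². Checking containment: the cross-section at z = 5.8 is a subset of the cross-section at z = 5.6.

entirely on top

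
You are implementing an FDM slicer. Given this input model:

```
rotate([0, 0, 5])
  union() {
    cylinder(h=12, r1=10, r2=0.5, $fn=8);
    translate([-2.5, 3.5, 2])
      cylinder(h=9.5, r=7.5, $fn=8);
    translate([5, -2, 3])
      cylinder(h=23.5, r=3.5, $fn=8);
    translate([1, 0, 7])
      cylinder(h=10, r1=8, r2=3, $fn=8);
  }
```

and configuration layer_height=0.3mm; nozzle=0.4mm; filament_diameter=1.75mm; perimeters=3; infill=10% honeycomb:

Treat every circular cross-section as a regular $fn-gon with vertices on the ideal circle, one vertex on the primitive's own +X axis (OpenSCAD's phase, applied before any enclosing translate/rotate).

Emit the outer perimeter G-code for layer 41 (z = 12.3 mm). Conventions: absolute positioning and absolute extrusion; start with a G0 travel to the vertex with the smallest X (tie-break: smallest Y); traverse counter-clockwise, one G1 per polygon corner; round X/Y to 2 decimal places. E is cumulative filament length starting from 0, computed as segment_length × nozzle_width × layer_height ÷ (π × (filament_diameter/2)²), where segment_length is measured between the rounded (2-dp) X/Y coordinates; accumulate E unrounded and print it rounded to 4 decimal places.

G0 X-4.33 Y-0.38 Z12.30
G1 X-2.44 Y-4.01 E0.2042
G1 X1.46 Y-5.24 E0.4082
G1 X3.21 Y-4.33 E0.5066
G1 X5.46 Y-5.04 E0.6243
G1 X7.84 Y-3.81 E0.7580
G1 X8.64 Y-1.25 E0.8918
G1 X7.41 Y1.12 E1.0250
G1 X5.76 Y1.64 E1.1113
G1 X4.44 Y4.19 E1.2546
G1 X0.53 Y5.42 E1.4591
G1 X-3.10 Y3.53 E1.6632
G1 X-4.33 Y-0.38 E1.8677

At z = 12.3 mm: the cone is not intersected at this z (z outside [0, 12]); the cylinder at (-2.5, 3.5) does not reach this height (z outside [2, 11.5]); the r=3.5 cylinder at (5, -2) gives a regular 8-gon of circumradius 3.5 (constant along its height); the cone at (1, 0) (r1=8→r2=3) has section circumradius 5.350 here — a regular 8-gon; Merging all regions: the regions partially overlap (shared area 18.93 mm²), so overlapping operands fuse into one piece — 1 connected region; (rotated 5° about Z; rotation is an isometry so areas/perimeters/island counts are preserved). The outline is a single polygon with 12 vertices. Extrusion per mm of travel: 0.4 × 0.3 / (π × 0.875²) = 0.049890. Accumulating E over each segment gives final E = 1.8677.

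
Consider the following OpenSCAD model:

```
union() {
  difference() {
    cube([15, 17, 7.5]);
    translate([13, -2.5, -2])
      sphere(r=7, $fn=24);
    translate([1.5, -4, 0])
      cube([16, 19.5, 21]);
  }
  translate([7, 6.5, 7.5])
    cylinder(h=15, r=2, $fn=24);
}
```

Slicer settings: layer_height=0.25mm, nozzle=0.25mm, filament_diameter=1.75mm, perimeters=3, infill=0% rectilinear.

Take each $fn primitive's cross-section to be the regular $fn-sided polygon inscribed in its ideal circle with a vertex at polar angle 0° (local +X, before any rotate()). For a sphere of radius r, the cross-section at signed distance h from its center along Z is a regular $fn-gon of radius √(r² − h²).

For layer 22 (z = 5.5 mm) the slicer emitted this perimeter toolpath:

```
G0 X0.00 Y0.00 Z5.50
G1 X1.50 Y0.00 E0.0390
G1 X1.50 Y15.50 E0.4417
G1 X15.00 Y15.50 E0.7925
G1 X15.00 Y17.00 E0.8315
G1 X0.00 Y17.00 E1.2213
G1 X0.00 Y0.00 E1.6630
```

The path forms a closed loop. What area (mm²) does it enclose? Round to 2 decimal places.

45.75 mm²

Apply the shoelace formula to the sequence of (X, Y) vertices; enclosed area = 45.75 mm².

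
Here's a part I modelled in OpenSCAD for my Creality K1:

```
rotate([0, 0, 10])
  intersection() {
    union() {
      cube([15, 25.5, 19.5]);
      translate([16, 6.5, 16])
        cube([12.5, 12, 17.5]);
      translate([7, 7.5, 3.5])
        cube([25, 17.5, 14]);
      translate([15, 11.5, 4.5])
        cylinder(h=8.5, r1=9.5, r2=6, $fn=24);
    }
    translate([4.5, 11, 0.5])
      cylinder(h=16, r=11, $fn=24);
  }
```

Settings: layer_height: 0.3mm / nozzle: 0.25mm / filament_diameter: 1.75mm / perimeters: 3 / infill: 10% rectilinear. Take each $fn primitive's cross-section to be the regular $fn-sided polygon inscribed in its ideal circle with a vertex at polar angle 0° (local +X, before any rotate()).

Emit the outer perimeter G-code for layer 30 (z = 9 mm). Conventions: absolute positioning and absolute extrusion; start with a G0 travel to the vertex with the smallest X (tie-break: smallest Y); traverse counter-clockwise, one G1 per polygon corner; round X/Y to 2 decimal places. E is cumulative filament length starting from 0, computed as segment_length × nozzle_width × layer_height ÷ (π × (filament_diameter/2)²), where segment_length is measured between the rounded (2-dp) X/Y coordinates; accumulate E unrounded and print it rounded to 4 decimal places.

G0 X-3.64 Y20.62 Z9.00
G1 X-0.18 Y1.04 E0.6200
G1 X1.56 Y0.66 E0.6755
G1 X4.43 Y0.78 E0.7651
G1 X7.17 Y1.64 E0.8546
G1 X9.59 Y3.19 E0.9443
G1 X11.53 Y5.30 E1.0336
G1 X12.86 Y7.85 E1.1233
G1 X13.48 Y10.66 E1.2130
G1 X13.35 Y13.52 E1.3023
G1 X12.49 Y16.26 E1.3918
G1 X10.95 Y18.68 E1.4813
G1 X8.83 Y20.62 E1.5709
G1 X6.28 Y21.95 E1.6606
G1 X3.48 Y22.57 E1.7500
G1 X0.61 Y22.45 E1.8396
G1 X-2.13 Y21.58 E1.9292
G1 X-3.64 Y20.62 E1.9850

At z = 9 mm: the cube is present — its section is the full 15×25.5 rectangle; the cube at (16, 6.5) is absent (z outside [16, 33.5]); the cube at (7, 7.5) is present — its section is the full 25×17.5 rectangle; the cone at (15, 11.5): at t=0.529 of its height the radius interpolates to r₁+(r₂−r₁)t = 7.647, giving a regular 24-gon of that circumradius; Combining (union): the regions partially overlap (shared area 305.17 mm²), so overlapping operands fuse into one piece — 1 connected region; the cylinder at (4.5, 11): section is a regular 24-gon, circumradius r=11; Keeping only the common overlap: the r=11 cylinder at (4.5, 11) partially overlaps the result so far; clipping to the common part keeps 283.46 mm² — 1 connected region; (whole slice rotated 10° about Z — lengths, areas and connectivity unchanged). The outline is a single polygon with 17 vertices. Extrusion per mm of travel: 0.25 × 0.3 / (π × 0.875²) = 0.031181. Accumulating E over each segment gives final E = 1.9850.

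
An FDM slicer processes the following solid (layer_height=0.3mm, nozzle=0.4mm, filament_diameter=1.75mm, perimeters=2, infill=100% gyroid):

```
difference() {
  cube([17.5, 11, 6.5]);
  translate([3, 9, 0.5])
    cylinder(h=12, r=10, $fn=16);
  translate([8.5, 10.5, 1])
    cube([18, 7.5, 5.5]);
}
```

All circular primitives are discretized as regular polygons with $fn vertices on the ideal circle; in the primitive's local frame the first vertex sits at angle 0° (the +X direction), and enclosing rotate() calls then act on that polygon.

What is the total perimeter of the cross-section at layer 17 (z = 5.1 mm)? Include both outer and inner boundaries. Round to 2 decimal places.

At z = 5.1 mm: the 17.5×11 cube contributes its full rectangle (perimeter 57.00 mm); the r=10 cylinder at (3, 9) gives a regular 16-gon of circumradius 10 (constant along its height) (perimeter = 2·16·10.000·sin(180°/16) = 62.43 mm); the 18×7.5 cube at (8.5, 10.5) contributes its full rectangle (perimeter 51.00 mm); Taking the first minus the rest: starting from the 17.5×11 cube, the r=10 cylinder at (3, 9) partially overlaps it — only the 126.73 mm² overlap (of its 306.15 mm²) is removed, clipping the outline; the 18×7.5 cube at (8.5, 10.5) partially overlaps it — only the 2.42 mm² overlap (of its 135.00 mm²) is removed, clipping the outline — boundary = 38.42 mm. Overall, the cross-section is a single solid region. Total boundary length (outer) = 38.42 mm.

38.42 mm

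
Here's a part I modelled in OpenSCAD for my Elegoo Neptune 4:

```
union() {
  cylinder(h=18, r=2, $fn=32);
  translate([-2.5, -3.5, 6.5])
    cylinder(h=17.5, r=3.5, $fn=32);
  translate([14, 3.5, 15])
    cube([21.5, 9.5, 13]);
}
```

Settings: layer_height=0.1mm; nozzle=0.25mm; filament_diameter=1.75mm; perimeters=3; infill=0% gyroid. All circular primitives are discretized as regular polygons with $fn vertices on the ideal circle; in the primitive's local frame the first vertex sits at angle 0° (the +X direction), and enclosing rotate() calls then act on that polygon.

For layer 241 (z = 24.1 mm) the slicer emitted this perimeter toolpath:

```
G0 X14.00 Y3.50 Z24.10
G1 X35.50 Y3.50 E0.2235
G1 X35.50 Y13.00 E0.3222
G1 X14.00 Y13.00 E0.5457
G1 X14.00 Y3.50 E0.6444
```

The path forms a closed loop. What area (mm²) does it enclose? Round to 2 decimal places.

204.25 mm²

Apply the shoelace formula to the sequence of (X, Y) vertices; enclosed area = 204.25 mm².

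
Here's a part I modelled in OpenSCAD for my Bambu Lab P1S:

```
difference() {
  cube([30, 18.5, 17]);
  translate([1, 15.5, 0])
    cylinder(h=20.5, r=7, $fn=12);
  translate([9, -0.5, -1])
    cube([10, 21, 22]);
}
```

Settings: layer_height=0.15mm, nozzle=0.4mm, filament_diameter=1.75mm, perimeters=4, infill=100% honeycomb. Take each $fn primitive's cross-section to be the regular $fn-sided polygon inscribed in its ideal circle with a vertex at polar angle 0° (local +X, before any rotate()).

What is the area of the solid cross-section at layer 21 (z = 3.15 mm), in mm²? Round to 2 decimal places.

At z = 3.15 mm: the cube (footprint 30×18.5) is included at this height (area 555.00 mm²); the cylinder at (1, 15.5): section is a regular 12-gon, circumradius r=7 (area = (12/2)·7.000²·sin(360°/12) = 147.00 mm²); the 10×21 cube at (9, -0.5) contributes its full rectangle (area 210.00 mm²); Taking the first minus the rest: starting from the 30×18.5 cube (555.00 mm²), the r=7 cylinder at (1, 15.5) partially overlaps it — only the 66.41 mm² overlap (of its 147.00 mm²) is removed, clipping the outline; the 10×21 cube at (9, -0.5) partially overlaps it — only the 185.00 mm² overlap (of its 210.00 mm²) is removed, clipping the outline — area = 303.59 mm². Overall, the cross-section has 2 separate islands. Net area = 303.59 mm².

303.59 mm²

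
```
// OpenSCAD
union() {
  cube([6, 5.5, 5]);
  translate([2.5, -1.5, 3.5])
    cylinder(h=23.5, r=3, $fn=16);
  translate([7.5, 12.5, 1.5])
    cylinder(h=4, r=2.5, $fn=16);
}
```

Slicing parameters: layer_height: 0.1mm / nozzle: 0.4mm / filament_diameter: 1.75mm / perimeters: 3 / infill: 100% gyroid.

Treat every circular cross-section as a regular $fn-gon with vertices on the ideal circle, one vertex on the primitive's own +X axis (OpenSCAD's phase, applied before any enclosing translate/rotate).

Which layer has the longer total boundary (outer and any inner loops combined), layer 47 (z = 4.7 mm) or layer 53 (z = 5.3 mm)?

layer 47 (z = 4.7 mm)

Layer 47 (z = 4.7): the cube is present — its section is the full 6×5.5 rectangle (perimeter 23.00 mm); the cylinder at (2.5, -1.5): section is a regular 16-gon, circumradius r=3 (perimeter = 2·16·3.000·sin(180°/16) = 18.73 mm); the r=2.5 cylinder at (7.5, 12.5) contributes a regular 16-gon of circumradius 2.5 (perimeter = 2·16·2.500·sin(180°/16) = 15.61 mm); Combining (union): the regions partially overlap (shared area 5.28 mm²), so the edge portions inside another operand are dropped and the merged outline is re-measured after clipping — boundary = 46.13 mm. So its perimeter = 46.13 mm. Layer 53 (z = 5.3): the cube is absent (z outside [0, 5]); the cylinder at (2.5, -1.5): section is a regular 16-gon, circumradius r=3 (perimeter = 2·16·3.000·sin(180°/16) = 18.73 mm); the cylinder at (7.5, 12.5): section is a regular 16-gon, circumradius r=2.5 (perimeter = 2·16·2.500·sin(180°/16) = 15.61 mm); Combining (union): the 2 present regions are separate (no shared area or edge), so areas and boundary lengths simply add and each stays a separate island — boundary = 34.34 mm. So its perimeter = 34.34 mm. Layer 47 is larger (46.13 vs 34.34 mm).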